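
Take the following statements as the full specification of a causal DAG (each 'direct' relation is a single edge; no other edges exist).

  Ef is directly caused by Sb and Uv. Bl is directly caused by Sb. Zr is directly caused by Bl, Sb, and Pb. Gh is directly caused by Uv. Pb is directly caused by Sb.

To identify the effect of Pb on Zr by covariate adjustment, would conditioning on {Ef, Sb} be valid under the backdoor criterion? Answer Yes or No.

Backdoor paths from Pb to Zr (paths whose first edge points into Pb):
  P1: Pb <- Sb -> Bl -> Zr
  P2: Pb <- Sb -> Zr
Condition 1 (no descendant of Pb in the set): holds — descendants of Pb are {Zr}; none are in {Ef, Sb}.
Condition 2 (every backdoor path blocked by {Ef, Sb}):
  P1: blocked at fork node Sb ∈ conditioning set.
  P2: blocked at fork node Sb ∈ conditioning set.
{Ef, Sb} satisfies the backdoor criterion.

Yes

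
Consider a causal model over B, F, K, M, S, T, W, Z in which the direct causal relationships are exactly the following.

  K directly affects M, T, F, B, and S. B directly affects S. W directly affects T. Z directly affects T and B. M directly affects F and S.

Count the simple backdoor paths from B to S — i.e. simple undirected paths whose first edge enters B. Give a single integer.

A backdoor path from B to S is any simple undirected path whose first edge points into B (i.e. leaves B via a parent).
Parents of B: {K, Z}.
Enumerating:
  P1: B <- K -> M -> S
  P2: B <- K -> F <- M -> S
  P3: B <- K -> S
  P4: B <- Z -> T <- K -> M -> S
  P5: B <- Z -> T <- K -> F <- M -> S
  P6: B <- Z -> T <- K -> S
That exhausts the simple backdoor paths. Count: 6.

6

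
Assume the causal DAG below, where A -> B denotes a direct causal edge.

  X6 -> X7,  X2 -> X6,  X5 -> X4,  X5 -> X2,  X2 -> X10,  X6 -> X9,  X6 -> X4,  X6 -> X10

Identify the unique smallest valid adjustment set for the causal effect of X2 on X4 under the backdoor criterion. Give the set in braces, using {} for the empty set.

{X5}

Variables eligible for adjustment (non-descendants of X2, excluding X2 and X4): {X5}.
Backdoor paths from X2 to X4:
  P1: X2 <- X5 -> X4
The empty set is not sufficient: P1 (X2 <- X5 -> X4) has no collider blocking it and no conditioned non-collider, so it is open.
Try {X5}:
  P1: blocked at fork node X5 ∈ conditioning set.
{X5} contains no descendant of X2 and blocks every backdoor path.
{X5} is the unique smallest valid adjustment set.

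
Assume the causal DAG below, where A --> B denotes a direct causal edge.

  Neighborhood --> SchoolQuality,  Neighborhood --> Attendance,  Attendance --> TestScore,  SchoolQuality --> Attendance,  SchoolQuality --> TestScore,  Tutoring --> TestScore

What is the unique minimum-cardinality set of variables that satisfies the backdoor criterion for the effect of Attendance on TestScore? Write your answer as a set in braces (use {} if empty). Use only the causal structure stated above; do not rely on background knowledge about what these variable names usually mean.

{SchoolQuality}

Variables eligible for adjustment (non-descendants of Attendance, excluding Attendance and TestScore): {Neighborhood, SchoolQuality, Tutoring}.
Backdoor paths from Attendance to TestScore:
  P1: Attendance <- Neighborhood -> SchoolQuality -> TestScore
  P2: Attendance <- SchoolQuality -> TestScore
The empty set is not sufficient: P1 (Attendance <- Neighborhood -> SchoolQuality -> TestScore) has no collider blocking it and no conditioned non-collider, so it is open.
Try {SchoolQuality}:
  P1: blocked at chain node SchoolQuality ∈ conditioning set.
  P2: blocked at fork node SchoolQuality ∈ conditioning set.
{SchoolQuality} contains no descendant of Attendance and blocks every backdoor path.
No other singleton works — e.g. {Neighborhood} leaves P2 open — so {SchoolQuality} is the unique smallest valid adjustment set.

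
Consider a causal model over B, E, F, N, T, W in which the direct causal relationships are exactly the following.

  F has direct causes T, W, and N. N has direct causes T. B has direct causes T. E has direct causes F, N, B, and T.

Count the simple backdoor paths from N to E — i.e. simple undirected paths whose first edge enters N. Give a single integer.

3

A backdoor path from N to E is any simple undirected path whose first edge points into N (i.e. leaves N via a parent).
Parents of N: {T}.
Enumerating:
  P1: N <- T -> F -> E
  P2: N <- T -> B -> E
  P3: N <- T -> E
That exhausts the simple backdoor paths. Count: 3.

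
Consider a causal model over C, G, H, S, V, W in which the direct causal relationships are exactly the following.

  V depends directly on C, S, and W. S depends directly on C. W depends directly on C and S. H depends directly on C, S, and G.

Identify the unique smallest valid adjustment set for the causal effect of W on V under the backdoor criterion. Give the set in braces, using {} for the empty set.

Variables eligible for adjustment (non-descendants of W, excluding W and V): {C, G, H, S}.
Backdoor paths from W to V:
  P1: W <- C -> S -> V
  P2: W <- C -> H <- S -> V
  P3: W <- C -> V
  P4: W <- S <- C -> V
  P5: W <- S -> H <- C -> V
  P6: W <- S -> V
The empty set is not sufficient: P1 (W <- C -> S -> V) has no collider blocking it and no conditioned non-collider, so it is open.
Try {C, S}:
  P1: blocked at fork node C ∈ conditioning set.
  P2: blocked at fork node C ∈ conditioning set.
  P3: blocked at fork node C ∈ conditioning set.
  P4: blocked at chain node S ∈ conditioning set.
  P5: blocked at fork node S ∈ conditioning set.
  P6: blocked at fork node S ∈ conditioning set.
{C, S} contains no descendant of W and blocks every backdoor path.
Every element of {C, S} is needed (dropping C leaves P3 open; dropping S leaves P6 open), so no proper subset is valid.
Among all size-2 subsets of the eligible variables, only {C, S} blocks every backdoor path, so it is the unique smallest valid adjustment set.

{C, S}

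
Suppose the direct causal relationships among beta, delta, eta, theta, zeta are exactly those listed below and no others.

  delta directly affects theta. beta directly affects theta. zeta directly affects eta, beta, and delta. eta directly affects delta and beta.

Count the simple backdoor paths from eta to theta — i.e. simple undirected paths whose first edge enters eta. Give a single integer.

2

A backdoor path from eta to theta is any simple undirected path whose first edge points into eta (i.e. leaves eta via a parent).
Parents of eta: {zeta}.
Enumerating:
  P1: eta <- zeta -> delta -> theta
  P2: eta <- zeta -> beta -> theta
That exhausts the simple backdoor paths. Count: 2.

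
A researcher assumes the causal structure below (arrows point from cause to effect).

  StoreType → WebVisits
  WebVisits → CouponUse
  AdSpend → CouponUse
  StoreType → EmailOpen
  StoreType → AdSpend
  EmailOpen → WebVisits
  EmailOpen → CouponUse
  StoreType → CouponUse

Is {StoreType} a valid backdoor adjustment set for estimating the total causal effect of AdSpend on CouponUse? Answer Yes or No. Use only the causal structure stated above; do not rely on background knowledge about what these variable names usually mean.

Backdoor paths from AdSpend to CouponUse (paths whose first edge points into AdSpend):
  P1: AdSpend <- StoreType -> EmailOpen -> WebVisits -> CouponUse
  P2: AdSpend <- StoreType -> EmailOpen -> CouponUse
  P3: AdSpend <- StoreType -> WebVisits <- EmailOpen -> CouponUse
  P4: AdSpend <- StoreType -> WebVisits -> CouponUse
  P5: AdSpend <- StoreType -> CouponUse
Condition 1 (no descendant of AdSpend in the set): holds — descendants of AdSpend are {CouponUse}; none are in {StoreType}.
Condition 2 (every backdoor path blocked by {StoreType}):
  P1: blocked at fork node StoreType ∈ conditioning set.
  P2: blocked at fork node StoreType ∈ conditioning set.
  P3: blocked at fork node StoreType ∈ conditioning set.
  P4: blocked at fork node StoreType ∈ conditioning set.
  P5: blocked at fork node StoreType ∈ conditioning set.
{StoreType} satisfies the backdoor criterion.

Yes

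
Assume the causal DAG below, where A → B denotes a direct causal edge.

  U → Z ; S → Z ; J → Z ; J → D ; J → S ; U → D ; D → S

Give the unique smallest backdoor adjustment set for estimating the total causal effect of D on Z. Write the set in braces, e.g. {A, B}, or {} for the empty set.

{J, U}

Variables eligible for adjustment (non-descendants of D, excluding D and Z): {J, U}.
Backdoor paths from D to Z:
  P1: D <- U -> Z
  P2: D <- J -> S -> Z
  P3: D <- J -> Z
The empty set is not sufficient: P1 (D <- U -> Z) has no collider blocking it and no conditioned non-collider, so it is open.
Try {J, U}:
  P1: blocked at fork node U ∈ conditioning set.
  P2: blocked at fork node J ∈ conditioning set.
  P3: blocked at fork node J ∈ conditioning set.
{J, U} contains no descendant of D and blocks every backdoor path.
Every element of {J, U} is needed (dropping J leaves P2 open; dropping U leaves P1 open), so no proper subset is valid.
Among all size-2 subsets of the eligible variables, only {J, U} blocks every backdoor path, so it is the unique smallest valid adjustment set.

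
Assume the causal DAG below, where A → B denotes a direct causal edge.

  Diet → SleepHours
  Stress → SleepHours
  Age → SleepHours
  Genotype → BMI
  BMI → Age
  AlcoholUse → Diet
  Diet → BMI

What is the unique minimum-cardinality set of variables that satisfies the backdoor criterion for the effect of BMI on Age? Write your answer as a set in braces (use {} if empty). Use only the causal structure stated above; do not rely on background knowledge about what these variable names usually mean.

Variables eligible for adjustment (non-descendants of BMI, excluding BMI and Age): {AlcoholUse, Diet, Genotype, Stress}.
Backdoor paths from BMI to Age:
  P1: BMI <- Diet -> SleepHours <- Age
Each backdoor path contains an unconditioned collider, so every path is already blocked with the empty conditioning set:
  P1: blocked at collider SleepHours (neither it nor any descendant is in the conditioning set).
The empty set is therefore the unique smallest valid set.

{}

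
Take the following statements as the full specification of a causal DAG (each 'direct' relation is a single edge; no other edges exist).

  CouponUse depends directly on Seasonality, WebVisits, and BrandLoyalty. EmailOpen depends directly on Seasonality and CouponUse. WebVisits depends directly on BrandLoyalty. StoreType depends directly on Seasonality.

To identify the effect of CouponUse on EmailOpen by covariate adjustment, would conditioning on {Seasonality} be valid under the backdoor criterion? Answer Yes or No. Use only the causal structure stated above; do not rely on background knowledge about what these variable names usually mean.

Yes

Backdoor paths from CouponUse to EmailOpen (paths whose first edge points into CouponUse):
  P1: CouponUse <- Seasonality -> EmailOpen
Condition 1 (no descendant of CouponUse in the set): holds — descendants of CouponUse are {EmailOpen}; none are in {Seasonality}.
Condition 2 (every backdoor path blocked by {Seasonality}):
  P1: blocked at fork node Seasonality ∈ conditioning set.
{Seasonality} satisfies the backdoor criterion.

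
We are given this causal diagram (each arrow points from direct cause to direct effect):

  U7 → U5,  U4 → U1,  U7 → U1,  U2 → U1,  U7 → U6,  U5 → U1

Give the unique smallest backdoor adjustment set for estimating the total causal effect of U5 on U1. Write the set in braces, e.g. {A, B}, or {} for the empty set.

{U7}

Variables eligible for adjustment (non-descendants of U5, excluding U5 and U1): {U2, U4, U6, U7}.
Backdoor paths from U5 to U1:
  P1: U5 <- U7 -> U1
The empty set is not sufficient: P1 (U5 <- U7 -> U1) has no collider blocking it and no conditioned non-collider, so it is open.
Try {U7}:
  P1: blocked at fork node U7 ∈ conditioning set.
{U7} contains no descendant of U5 and blocks every backdoor path.
No other singleton works — e.g. {U2} leaves P1 open — so {U7} is the unique smallest valid adjustment set.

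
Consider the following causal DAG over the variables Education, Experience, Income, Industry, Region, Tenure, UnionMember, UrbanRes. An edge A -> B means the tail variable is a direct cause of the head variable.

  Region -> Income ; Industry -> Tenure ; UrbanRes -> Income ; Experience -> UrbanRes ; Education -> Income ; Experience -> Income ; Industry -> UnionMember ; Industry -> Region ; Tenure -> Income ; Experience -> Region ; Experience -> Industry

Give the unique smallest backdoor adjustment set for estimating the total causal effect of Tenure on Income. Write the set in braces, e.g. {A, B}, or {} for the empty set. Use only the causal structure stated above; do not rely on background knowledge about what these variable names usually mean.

Variables eligible for adjustment (non-descendants of Tenure, excluding Tenure and Income): {Education, Experience, Industry, Region, UnionMember, UrbanRes}.
Backdoor paths from Tenure to Income:
  P1: Tenure <- Industry <- Experience -> Region -> Income
  P2: Tenure <- Industry <- Experience -> UrbanRes -> Income
  P3: Tenure <- Industry <- Experience -> Income
  P4: Tenure <- Industry -> Region <- Experience -> UrbanRes -> Income
  P5: Tenure <- Industry -> Region <- Experience -> Income
  P6: Tenure <- Industry -> Region -> Income
The empty set is not sufficient: P1 (Tenure <- Industry <- Experience -> Region -> Income) has no collider blocking it and no conditioned non-collider, so it is open.
Try {Industry}:
  P1: blocked at chain node Industry ∈ conditioning set.
  P2: blocked at chain node Industry ∈ conditioning set.
  P3: blocked at chain node Industry ∈ conditioning set.
  P4: blocked at fork node Industry ∈ conditioning set.
  P5: blocked at fork node Industry ∈ conditioning set.
  P6: blocked at fork node Industry ∈ conditioning set.
{Industry} contains no descendant of Tenure and blocks every backdoor path.
No other singleton works — e.g. {Experience} leaves P6 open — so {Industry} is the unique smallest valid adjustment set.

{Industry}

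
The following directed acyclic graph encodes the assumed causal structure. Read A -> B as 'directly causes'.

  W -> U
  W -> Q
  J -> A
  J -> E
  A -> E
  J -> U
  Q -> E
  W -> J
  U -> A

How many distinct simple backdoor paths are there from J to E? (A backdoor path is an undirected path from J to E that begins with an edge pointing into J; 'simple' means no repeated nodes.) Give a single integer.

2

A backdoor path from J to E is any simple undirected path whose first edge points into J (i.e. leaves J via a parent).
Parents of J: {W}.
Enumerating:
  P1: J <- W -> Q -> E
  P2: J <- W -> U -> A -> E
That exhausts the simple backdoor paths. Count: 2.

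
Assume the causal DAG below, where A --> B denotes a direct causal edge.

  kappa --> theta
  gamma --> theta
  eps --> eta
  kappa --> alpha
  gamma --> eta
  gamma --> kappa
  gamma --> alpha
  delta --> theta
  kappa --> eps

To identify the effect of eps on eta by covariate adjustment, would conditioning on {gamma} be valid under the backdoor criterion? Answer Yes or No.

Yes

Backdoor paths from eps to eta (paths whose first edge points into eps):
  P1: eps <- kappa <- gamma -> eta
  P2: eps <- kappa -> alpha <- gamma -> eta
  P3: eps <- kappa -> theta <- gamma -> eta
Condition 1 (no descendant of eps in the set): holds — descendants of eps are {eta}; none are in {gamma}.
Condition 2 (every backdoor path blocked by {gamma}):
  P1: blocked at fork node gamma ∈ conditioning set.
  P2: blocked at collider alpha (neither it nor any descendant is in the conditioning set).
  P3: blocked at collider theta (neither it nor any descendant is in the conditioning set).
{gamma} satisfies the backdoor criterion.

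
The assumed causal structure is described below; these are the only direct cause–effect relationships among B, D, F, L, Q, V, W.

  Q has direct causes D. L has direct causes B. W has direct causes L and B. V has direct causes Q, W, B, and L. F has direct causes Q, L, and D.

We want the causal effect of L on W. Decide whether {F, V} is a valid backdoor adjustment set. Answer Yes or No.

No

Backdoor paths from L to W (paths whose first edge points into L):
  P1: L <- B -> W
  P2: L <- B -> V <- W
Condition 1 (no descendant of L in the set): FAILS — F and V are descendants of L.
Condition 2 (every backdoor path blocked by {F, V}):
  P1: open — no interior node is in the conditioning set.
  P2: open — collider(s) V are conditioned on (or have a conditioned descendant) and no non-collider on the path is in the set.
{F, V} does not satisfy the backdoor criterion.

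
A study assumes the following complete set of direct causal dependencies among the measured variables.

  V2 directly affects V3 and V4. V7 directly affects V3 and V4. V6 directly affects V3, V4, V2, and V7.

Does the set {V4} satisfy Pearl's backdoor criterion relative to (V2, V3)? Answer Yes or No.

No

Backdoor paths from V2 to V3 (paths whose first edge points into V2):
  P1: V2 <- V6 -> V7 -> V3
  P2: V2 <- V6 -> V4 <- V7 -> V3
  P3: V2 <- V6 -> V3
Condition 1 (no descendant of V2 in the set): FAILS — V4 is a descendant of V2.
Condition 2 (every backdoor path blocked by {V4}):
  P1: open — no interior node is in the conditioning set.
  P2: open — collider(s) V4 are conditioned on (or have a conditioned descendant) and no non-collider on the path is in the set.
  P3: open — no interior node is in the conditioning set.
{V4} does not satisfy the backdoor criterion.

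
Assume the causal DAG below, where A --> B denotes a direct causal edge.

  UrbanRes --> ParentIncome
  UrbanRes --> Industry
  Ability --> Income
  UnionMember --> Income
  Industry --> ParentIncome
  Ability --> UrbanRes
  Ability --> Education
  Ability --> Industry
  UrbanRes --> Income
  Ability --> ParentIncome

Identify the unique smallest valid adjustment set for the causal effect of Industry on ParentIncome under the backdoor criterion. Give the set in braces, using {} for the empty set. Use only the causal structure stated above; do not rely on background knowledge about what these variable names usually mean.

{Ability, UrbanRes}

Variables eligible for adjustment (non-descendants of Industry, excluding Industry and ParentIncome): {Ability, Education, Income, UnionMember, UrbanRes}.
Backdoor paths from Industry to ParentIncome:
  P1: Industry <- Ability -> UrbanRes -> ParentIncome
  P2: Industry <- Ability -> ParentIncome
  P3: Industry <- Ability -> Income <- UrbanRes -> ParentIncome
  P4: Industry <- UrbanRes <- Ability -> ParentIncome
  P5: Industry <- UrbanRes -> ParentIncome
  P6: Industry <- UrbanRes -> Income <- Ability -> ParentIncome
The empty set is not sufficient: P1 (Industry <- Ability -> UrbanRes -> ParentIncome) has no collider blocking it and no conditioned non-collider, so it is open.
Try {Ability, UrbanRes}:
  P1: blocked at fork node Ability ∈ conditioning set.
  P2: blocked at fork node Ability ∈ conditioning set.
  P3: blocked at fork node Ability ∈ conditioning set.
  P4: blocked at chain node UrbanRes ∈ conditioning set.
  P5: blocked at fork node UrbanRes ∈ conditioning set.
  P6: blocked at fork node UrbanRes ∈ conditioning set.
{Ability, UrbanRes} contains no descendant of Industry and blocks every backdoor path.
Every element of {Ability, UrbanRes} is needed (dropping Ability leaves P2 open; dropping UrbanRes leaves P5 open), so no proper subset is valid.
Among all size-2 subsets of the eligible variables, only {Ability, UrbanRes} blocks every backdoor path, so it is the unique smallest valid adjustment set.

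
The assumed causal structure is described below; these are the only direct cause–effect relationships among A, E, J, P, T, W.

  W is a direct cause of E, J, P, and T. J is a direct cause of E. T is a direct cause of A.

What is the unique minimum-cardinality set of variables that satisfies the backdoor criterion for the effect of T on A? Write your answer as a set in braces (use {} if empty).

Variables eligible for adjustment (non-descendants of T, excluding T and A): {E, J, P, W}.
Backdoor paths from T to A:
  (none)
With no backdoor paths the empty set already satisfies the criterion, and it is trivially minimal.

{}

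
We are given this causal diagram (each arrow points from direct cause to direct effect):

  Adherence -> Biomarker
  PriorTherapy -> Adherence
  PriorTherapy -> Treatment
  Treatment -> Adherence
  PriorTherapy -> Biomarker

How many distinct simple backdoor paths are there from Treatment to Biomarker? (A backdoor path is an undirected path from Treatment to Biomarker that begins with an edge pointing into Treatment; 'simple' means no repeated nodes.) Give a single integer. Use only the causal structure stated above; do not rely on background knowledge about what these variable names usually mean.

2

A backdoor path from Treatment to Biomarker is any simple undirected path whose first edge points into Treatment (i.e. leaves Treatment via a parent).
Parents of Treatment: {PriorTherapy}.
Enumerating:
  P1: Treatment <- PriorTherapy -> Adherence -> Biomarker
  P2: Treatment <- PriorTherapy -> Biomarker
That exhausts the simple backdoor paths. Count: 2.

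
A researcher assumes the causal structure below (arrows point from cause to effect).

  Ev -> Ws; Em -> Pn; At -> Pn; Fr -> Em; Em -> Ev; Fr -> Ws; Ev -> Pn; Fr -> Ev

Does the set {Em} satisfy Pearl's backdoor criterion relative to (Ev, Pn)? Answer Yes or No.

Yes

Backdoor paths from Ev to Pn (paths whose first edge points into Ev):
  P1: Ev <- Fr -> Em -> Pn
  P2: Ev <- Em -> Pn
Condition 1 (no descendant of Ev in the set): holds — descendants of Ev are {Pn, Ws}; none are in {Em}.
Condition 2 (every backdoor path blocked by {Em}):
  P1: blocked at chain node Em ∈ conditioning set.
  P2: blocked at fork node Em ∈ conditioning set.
{Em} satisfies the backdoor criterion.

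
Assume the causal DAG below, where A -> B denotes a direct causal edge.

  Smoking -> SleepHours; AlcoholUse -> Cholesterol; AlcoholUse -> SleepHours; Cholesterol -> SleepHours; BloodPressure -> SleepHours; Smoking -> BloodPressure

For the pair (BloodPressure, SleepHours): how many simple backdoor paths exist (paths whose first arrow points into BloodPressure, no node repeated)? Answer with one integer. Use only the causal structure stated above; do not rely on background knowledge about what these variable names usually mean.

1

A backdoor path from BloodPressure to SleepHours is any simple undirected path whose first edge points into BloodPressure (i.e. leaves BloodPressure via a parent).
Parents of BloodPressure: {Smoking}.
Enumerating:
  P1: BloodPressure <- Smoking -> SleepHours
That exhausts the simple backdoor paths. Count: 1.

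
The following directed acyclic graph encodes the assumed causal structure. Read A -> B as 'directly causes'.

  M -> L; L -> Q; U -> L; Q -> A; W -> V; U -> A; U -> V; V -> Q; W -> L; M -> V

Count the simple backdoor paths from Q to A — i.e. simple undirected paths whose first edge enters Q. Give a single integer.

A backdoor path from Q to A is any simple undirected path whose first edge points into Q (i.e. leaves Q via a parent).
Parents of Q: {L, V}.
Enumerating:
  P1: Q <- V <- U -> A
  P2: Q <- V <- W -> L <- U -> A
  P3: Q <- V <- M -> L <- U -> A
  P4: Q <- L <- U -> A
  P5: Q <- L <- W -> V <- U -> A
  P6: Q <- L <- M -> V <- U -> A
That exhausts the simple backdoor paths. Count: 6.

6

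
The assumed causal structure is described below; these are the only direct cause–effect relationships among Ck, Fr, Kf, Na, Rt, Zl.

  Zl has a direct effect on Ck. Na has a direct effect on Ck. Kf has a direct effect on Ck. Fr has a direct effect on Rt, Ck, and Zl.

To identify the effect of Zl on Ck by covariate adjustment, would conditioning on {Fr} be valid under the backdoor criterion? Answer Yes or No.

Yes

Backdoor paths from Zl to Ck (paths whose first edge points into Zl):
  P1: Zl <- Fr -> Ck
Condition 1 (no descendant of Zl in the set): holds — descendants of Zl are {Ck}; none are in {Fr}.
Condition 2 (every backdoor path blocked by {Fr}):
  P1: blocked at fork node Fr ∈ conditioning set.
{Fr} satisfies the backdoor criterion.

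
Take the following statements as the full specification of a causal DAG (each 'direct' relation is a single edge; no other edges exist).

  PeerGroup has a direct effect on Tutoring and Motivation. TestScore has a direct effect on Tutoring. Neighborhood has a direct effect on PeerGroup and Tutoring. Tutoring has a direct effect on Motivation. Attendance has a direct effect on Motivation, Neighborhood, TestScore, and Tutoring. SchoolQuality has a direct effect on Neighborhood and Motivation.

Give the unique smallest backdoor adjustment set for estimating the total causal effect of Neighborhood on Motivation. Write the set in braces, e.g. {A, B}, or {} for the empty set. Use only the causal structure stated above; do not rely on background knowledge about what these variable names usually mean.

Variables eligible for adjustment (non-descendants of Neighborhood, excluding Neighborhood and Motivation): {Attendance, SchoolQuality, TestScore}.
Backdoor paths from Neighborhood to Motivation:
  P1: Neighborhood <- Attendance -> TestScore -> Tutoring <- PeerGroup -> Motivation
  P2: Neighborhood <- Attendance -> TestScore -> Tutoring -> Motivation
  P3: Neighborhood <- Attendance -> Tutoring <- PeerGroup -> Motivation
  P4: Neighborhood <- Attendance -> Tutoring -> Motivation
  P5: Neighborhood <- Attendance -> Motivation
  P6: Neighborhood <- SchoolQuality -> Motivation
The empty set is not sufficient: P2 (Neighborhood <- Attendance -> TestScore -> Tutoring -> Motivation) has no collider blocking it and no conditioned non-collider, so it is open.
Try {Attendance, SchoolQuality}:
  P1: blocked at fork node Attendance ∈ conditioning set.
  P2: blocked at fork node Attendance ∈ conditioning set.
  P3: blocked at fork node Attendance ∈ conditioning set.
  P4: blocked at fork node Attendance ∈ conditioning set.
  P5: blocked at fork node Attendance ∈ conditioning set.
  P6: blocked at fork node SchoolQuality ∈ conditioning set.
{Attendance, SchoolQuality} contains no descendant of Neighborhood and blocks every backdoor path.
Every element of {Attendance, SchoolQuality} is needed (dropping Attendance leaves P2 open; dropping SchoolQuality leaves P6 open), so no proper subset is valid.
Among all size-2 subsets of the eligible variables, only {Attendance, SchoolQuality} blocks every backdoor path, so it is the unique smallest valid adjustment set.

{Attendance, SchoolQuality}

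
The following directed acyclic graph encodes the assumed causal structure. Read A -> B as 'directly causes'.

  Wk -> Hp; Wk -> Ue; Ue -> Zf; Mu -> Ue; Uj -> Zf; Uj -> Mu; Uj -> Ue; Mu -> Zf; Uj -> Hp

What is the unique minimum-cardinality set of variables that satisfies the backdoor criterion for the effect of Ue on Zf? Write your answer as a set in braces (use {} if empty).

{Mu, Uj}

Variables eligible for adjustment (non-descendants of Ue, excluding Ue and Zf): {Hp, Mu, Uj, Wk}.
Backdoor paths from Ue to Zf:
  P1: Ue <- Uj -> Mu -> Zf
  P2: Ue <- Uj -> Zf
  P3: Ue <- Mu <- Uj -> Zf
  P4: Ue <- Mu -> Zf
  P5: Ue <- Wk -> Hp <- Uj -> Mu -> Zf
  P6: Ue <- Wk -> Hp <- Uj -> Zf
The empty set is not sufficient: P1 (Ue <- Uj -> Mu -> Zf) has no collider blocking it and no conditioned non-collider, so it is open.
Try {Mu, Uj}:
  P1: blocked at fork node Uj ∈ conditioning set.
  P2: blocked at fork node Uj ∈ conditioning set.
  P3: blocked at chain node Mu ∈ conditioning set.
  P4: blocked at fork node Mu ∈ conditioning set.
  P5: blocked at collider Hp (neither it nor any descendant is in the conditioning set).
  P6: blocked at collider Hp (neither it nor any descendant is in the conditioning set).
{Mu, Uj} contains no descendant of Ue and blocks every backdoor path.
Every element of {Mu, Uj} is needed (dropping Mu leaves P4 open; dropping Uj leaves P2 open), so no proper subset is valid.
Among all size-2 subsets of the eligible variables, only {Mu, Uj} blocks every backdoor path, so it is the unique smallest valid adjustment set.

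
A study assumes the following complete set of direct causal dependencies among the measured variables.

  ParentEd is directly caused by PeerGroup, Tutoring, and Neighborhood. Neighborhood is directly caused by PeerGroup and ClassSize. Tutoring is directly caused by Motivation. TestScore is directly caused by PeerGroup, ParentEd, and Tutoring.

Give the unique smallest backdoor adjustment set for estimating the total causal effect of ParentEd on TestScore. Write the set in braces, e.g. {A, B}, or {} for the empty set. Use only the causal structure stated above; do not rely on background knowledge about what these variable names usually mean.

{PeerGroup, Tutoring}

Variables eligible for adjustment (non-descendants of ParentEd, excluding ParentEd and TestScore): {ClassSize, Motivation, Neighborhood, PeerGroup, Tutoring}.
Backdoor paths from ParentEd to TestScore:
  P1: ParentEd <- PeerGroup -> TestScore
  P2: ParentEd <- Neighborhood <- PeerGroup -> TestScore
  P3: ParentEd <- Tutoring -> TestScore
The empty set is not sufficient: P1 (ParentEd <- PeerGroup -> TestScore) has no collider blocking it and no conditioned non-collider, so it is open.
Try {PeerGroup, Tutoring}:
  P1: blocked at fork node PeerGroup ∈ conditioning set.
  P2: blocked at fork node PeerGroup ∈ conditioning set.
  P3: blocked at fork node Tutoring ∈ conditioning set.
{PeerGroup, Tutoring} contains no descendant of ParentEd and blocks every backdoor path.
Every element of {PeerGroup, Tutoring} is needed (dropping PeerGroup leaves P1 open; dropping Tutoring leaves P3 open), so no proper subset is valid.
Among all size-2 subsets of the eligible variables, only {PeerGroup, Tutoring} blocks every backdoor path, so it is the unique smallest valid adjustment set.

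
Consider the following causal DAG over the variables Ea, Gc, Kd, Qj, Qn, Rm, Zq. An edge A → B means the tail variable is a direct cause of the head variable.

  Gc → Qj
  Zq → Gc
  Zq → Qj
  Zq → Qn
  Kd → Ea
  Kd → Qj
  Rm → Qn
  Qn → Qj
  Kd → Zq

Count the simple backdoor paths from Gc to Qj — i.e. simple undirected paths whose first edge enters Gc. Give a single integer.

A backdoor path from Gc to Qj is any simple undirected path whose first edge points into Gc (i.e. leaves Gc via a parent).
Parents of Gc: {Zq}.
Enumerating:
  P1: Gc <- Zq <- Kd -> Qj
  P2: Gc <- Zq -> Qn -> Qj
  P3: Gc <- Zq -> Qj
That exhausts the simple backdoor paths. Count: 3.

3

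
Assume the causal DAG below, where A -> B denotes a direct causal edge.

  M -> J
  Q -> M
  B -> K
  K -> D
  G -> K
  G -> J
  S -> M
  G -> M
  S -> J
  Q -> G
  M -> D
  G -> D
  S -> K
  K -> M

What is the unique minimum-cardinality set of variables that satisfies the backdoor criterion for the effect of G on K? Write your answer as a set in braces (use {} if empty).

{}

Variables eligible for adjustment (non-descendants of G, excluding G and K): {B, Q, S}.
Backdoor paths from G to K:
  P1: G <- Q -> M <- S -> K
  P2: G <- Q -> M <- K
  P3: G <- Q -> M -> D <- K
  P4: G <- Q -> M -> J <- S -> K
Each backdoor path contains an unconditioned collider, so every path is already blocked with the empty conditioning set:
  P1: blocked at collider M (neither it nor any descendant is in the conditioning set).
  P2: blocked at collider M (neither it nor any descendant is in the conditioning set).
  P3: blocked at collider D (neither it nor any descendant is in the conditioning set).
  P4: blocked at collider J (neither it nor any descendant is in the conditioning set).
The empty set is therefore the unique smallest valid set.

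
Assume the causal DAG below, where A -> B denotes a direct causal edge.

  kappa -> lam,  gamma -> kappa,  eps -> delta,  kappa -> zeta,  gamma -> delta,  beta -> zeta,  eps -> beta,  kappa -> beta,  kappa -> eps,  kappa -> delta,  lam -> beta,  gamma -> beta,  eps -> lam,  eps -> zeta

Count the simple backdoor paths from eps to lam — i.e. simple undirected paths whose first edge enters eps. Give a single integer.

5

A backdoor path from eps to lam is any simple undirected path whose first edge points into eps (i.e. leaves eps via a parent).
Parents of eps: {kappa}.
Enumerating:
  P1: eps <- kappa <- gamma -> beta <- lam
  P2: eps <- kappa -> delta <- gamma -> beta <- lam
  P3: eps <- kappa -> lam
  P4: eps <- kappa -> beta <- lam
  P5: eps <- kappa -> zeta <- beta <- lam
That exhausts the simple backdoor paths. Count: 5.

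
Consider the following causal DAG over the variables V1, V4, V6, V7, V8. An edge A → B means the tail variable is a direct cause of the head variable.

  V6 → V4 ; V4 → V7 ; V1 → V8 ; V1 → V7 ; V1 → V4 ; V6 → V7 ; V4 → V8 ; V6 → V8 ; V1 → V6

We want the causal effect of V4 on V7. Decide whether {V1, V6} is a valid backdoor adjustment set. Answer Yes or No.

Backdoor paths from V4 to V7 (paths whose first edge points into V4):
  P1: V4 <- V1 -> V6 -> V7
  P2: V4 <- V1 -> V7
  P3: V4 <- V1 -> V8 <- V6 -> V7
  P4: V4 <- V6 <- V1 -> V7
  P5: V4 <- V6 -> V7
  P6: V4 <- V6 -> V8 <- V1 -> V7
Condition 1 (no descendant of V4 in the set): holds — descendants of V4 are {V7, V8}; none are in {V1, V6}.
Condition 2 (every backdoor path blocked by {V1, V6}):
  P1: blocked at fork node V1 ∈ conditioning set.
  P2: blocked at fork node V1 ∈ conditioning set.
  P3: blocked at fork node V1 ∈ conditioning set.
  P4: blocked at chain node V6 ∈ conditioning set.
  P5: blocked at fork node V6 ∈ conditioning set.
  P6: blocked at fork node V6 ∈ conditioning set.
{V1, V6} satisfies the backdoor criterion.

Yes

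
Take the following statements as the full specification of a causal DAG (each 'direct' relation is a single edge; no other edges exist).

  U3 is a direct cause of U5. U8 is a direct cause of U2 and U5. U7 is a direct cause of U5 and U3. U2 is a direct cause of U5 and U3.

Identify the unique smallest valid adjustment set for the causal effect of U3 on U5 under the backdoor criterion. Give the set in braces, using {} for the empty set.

{U2, U7}

Variables eligible for adjustment (non-descendants of U3, excluding U3 and U5): {U2, U7, U8}.
Backdoor paths from U3 to U5:
  P1: U3 <- U2 <- U8 -> U5
  P2: U3 <- U2 -> U5
  P3: U3 <- U7 -> U5
The empty set is not sufficient: P1 (U3 <- U2 <- U8 -> U5) has no collider blocking it and no conditioned non-collider, so it is open.
Try {U2, U7}:
  P1: blocked at chain node U2 ∈ conditioning set.
  P2: blocked at fork node U2 ∈ conditioning set.
  P3: blocked at fork node U7 ∈ conditioning set.
{U2, U7} contains no descendant of U3 and blocks every backdoor path.
Every element of {U2, U7} is needed (dropping U2 leaves P1 open; dropping U7 leaves P3 open), so no proper subset is valid.
Among all size-2 subsets of the eligible variables, only {U2, U7} blocks every backdoor path, so it is the unique smallest valid adjustment set.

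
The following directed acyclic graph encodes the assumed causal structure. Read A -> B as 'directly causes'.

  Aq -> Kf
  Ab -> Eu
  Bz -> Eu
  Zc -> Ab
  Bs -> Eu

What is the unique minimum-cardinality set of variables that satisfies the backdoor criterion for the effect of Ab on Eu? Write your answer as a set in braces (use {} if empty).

Variables eligible for adjustment (non-descendants of Ab, excluding Ab and Eu): {Aq, Bs, Bz, Kf, Zc}.
Backdoor paths from Ab to Eu:
  (none)
With no backdoor paths the empty set already satisfies the criterion, and it is trivially minimal.

{}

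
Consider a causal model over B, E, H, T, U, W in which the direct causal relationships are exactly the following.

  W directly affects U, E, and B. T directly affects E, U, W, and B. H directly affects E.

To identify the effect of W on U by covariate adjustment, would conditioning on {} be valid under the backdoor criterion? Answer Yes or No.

No

Backdoor paths from W to U (paths whose first edge points into W):
  P1: W <- T -> U
Condition 1 (no descendant of W in the set): holds — descendants of W are {B, E, U}; none are in {}.
Condition 2 (every backdoor path blocked by {}):
  P1: open — no interior node is in the conditioning set.
{} does not satisfy the backdoor criterion.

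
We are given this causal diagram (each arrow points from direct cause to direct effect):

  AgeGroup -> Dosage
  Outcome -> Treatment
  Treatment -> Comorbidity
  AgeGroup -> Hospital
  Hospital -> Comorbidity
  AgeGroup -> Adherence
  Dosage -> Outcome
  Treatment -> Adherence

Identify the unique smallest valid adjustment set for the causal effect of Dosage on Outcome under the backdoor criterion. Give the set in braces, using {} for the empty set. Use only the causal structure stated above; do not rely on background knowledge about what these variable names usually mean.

{}

Variables eligible for adjustment (non-descendants of Dosage, excluding Dosage and Outcome): {AgeGroup, Hospital}.
Backdoor paths from Dosage to Outcome:
  P1: Dosage <- AgeGroup -> Hospital -> Comorbidity <- Treatment <- Outcome
  P2: Dosage <- AgeGroup -> Adherence <- Treatment <- Outcome
Each backdoor path contains an unconditioned collider, so every path is already blocked with the empty conditioning set:
  P1: blocked at collider Comorbidity (neither it nor any descendant is in the conditioning set).
  P2: blocked at collider Adherence (neither it nor any descendant is in the conditioning set).
The empty set is therefore the unique smallest valid set.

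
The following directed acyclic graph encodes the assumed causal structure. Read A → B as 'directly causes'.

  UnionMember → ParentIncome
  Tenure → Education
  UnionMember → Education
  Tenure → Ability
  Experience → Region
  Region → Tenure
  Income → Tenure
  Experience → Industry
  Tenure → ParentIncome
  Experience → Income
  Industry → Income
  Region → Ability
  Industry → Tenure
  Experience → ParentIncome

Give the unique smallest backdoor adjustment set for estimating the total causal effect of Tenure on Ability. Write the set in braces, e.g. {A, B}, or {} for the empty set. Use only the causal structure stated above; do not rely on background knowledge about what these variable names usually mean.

Variables eligible for adjustment (non-descendants of Tenure, excluding Tenure and Ability): {Experience, Income, Industry, Region, UnionMember}.
Backdoor paths from Tenure to Ability:
  P1: Tenure <- Industry <- Experience -> Region -> Ability
  P2: Tenure <- Industry -> Income <- Experience -> Region -> Ability
  P3: Tenure <- Region -> Ability
  P4: Tenure <- Income <- Experience -> Region -> Ability
  P5: Tenure <- Income <- Industry <- Experience -> Region -> Ability
The empty set is not sufficient: P1 (Tenure <- Industry <- Experience -> Region -> Ability) has no collider blocking it and no conditioned non-collider, so it is open.
Try {Region}:
  P1: blocked at chain node Region ∈ conditioning set.
  P2: blocked at collider Income (neither it nor any descendant is in the conditioning set).
  P3: blocked at fork node Region ∈ conditioning set.
  P4: blocked at chain node Region ∈ conditioning set.
  P5: blocked at chain node Region ∈ conditioning set.
{Region} contains no descendant of Tenure and blocks every backdoor path.
No other singleton works — e.g. {UnionMember} leaves P1 open — so {Region} is the unique smallest valid adjustment set.

{Region}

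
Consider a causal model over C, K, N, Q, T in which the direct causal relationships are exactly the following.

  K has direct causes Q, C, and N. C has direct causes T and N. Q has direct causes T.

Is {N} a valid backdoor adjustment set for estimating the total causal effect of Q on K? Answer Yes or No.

No

Backdoor paths from Q to K (paths whose first edge points into Q):
  P1: Q <- T -> C <- N -> K
  P2: Q <- T -> C -> K
Condition 1 (no descendant of Q in the set): holds — descendants of Q are {K}; none are in {N}.
Condition 2 (every backdoor path blocked by {N}):
  P1: blocked at collider C (neither it nor any descendant is in the conditioning set).
  P2: open — no interior node is in the conditioning set.
{N} does not satisfy the backdoor criterion.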